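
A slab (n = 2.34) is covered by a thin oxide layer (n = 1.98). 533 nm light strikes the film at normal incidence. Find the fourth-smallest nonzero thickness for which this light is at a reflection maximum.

Ray reflecting at the top interface goes from n = 1.0 toward n = 1.98: a half-wave phase shift.
At the lower boundary (n = 1.98 to n = 2.34) the reflected ray undergoes a half-wave phase shift.
Zero or two π shifts → no net half-wave offset.
With no net inversion, constructive interference in reflection requires 2 n t = m λ.
The fourth-smallest nonzero thickness corresponds to m = 4: t = m λ / (2 n) = 4.00 × 533 / (2 × 1.98) = 538 nm.

538 nm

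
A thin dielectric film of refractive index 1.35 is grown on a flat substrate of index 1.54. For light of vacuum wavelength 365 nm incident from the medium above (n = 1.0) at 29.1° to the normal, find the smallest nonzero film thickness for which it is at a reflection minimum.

72.5 nm

At the upper boundary (n = 1.0 to n = 1.35) the reflected ray undergoes a half-wave phase shift.
Ray reflecting at the bottom interface goes from n = 1.35 toward n = 1.54: a half-wave phase shift.
The two reflections carry the same phase change, so no net offset.
With no net inversion, destructive interference in reflection requires 2 n t cos θ_r = (m + ½) λ.
Snell's law: 1.0 sin 29.1° = 1.35 sin θ_r → sin θ_r = 0.360, cos θ_r = 0.933.
Minimum at m = 0: t = λ / (4 n cos θ_r) = 365 / (4 × 1.35 × 0.933) = 72.5 nm.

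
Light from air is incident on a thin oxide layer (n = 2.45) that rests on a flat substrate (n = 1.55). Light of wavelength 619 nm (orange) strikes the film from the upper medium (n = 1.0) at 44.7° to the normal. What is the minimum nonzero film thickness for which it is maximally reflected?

Ray reflecting at the top interface goes from n = 1.0 toward n = 2.45: a half-wave phase shift.
Ray reflecting at the bottom interface goes from n = 2.45 toward n = 1.55: no phase shift.
Exactly one π shift → a net half-wave offset.
For strong reflection here: 2 n t cos θ_r = (m + ½) λ.
Snell's law: 1.0 sin 44.7° = 2.45 sin θ_r → sin θ_r = 0.287, cos θ_r = 0.958.
Minimum at m = 0: t = λ / (4 n cos θ_r) = 619 / (4 × 2.45 × 0.958) = 65.9 nm.

65.9 nm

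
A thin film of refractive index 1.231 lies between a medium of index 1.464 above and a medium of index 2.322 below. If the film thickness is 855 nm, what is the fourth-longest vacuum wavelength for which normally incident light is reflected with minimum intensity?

At the upper boundary (n = 1.464 to n = 1.231) the reflected ray undergoes no phase shift.
At the lower boundary (n = 1.231 to n = 2.322) the reflected ray undergoes a half-wave phase shift.
Net: one phase inversion between the two reflected rays.
With one net inversion, destructive interference in reflection requires 2 n t = m λ.
λ = 2 n t / m. The fourth-longest wavelength is m = 4: λ = 2 × 1.231 × 855 / 4.00 = 526 nm.

526 nm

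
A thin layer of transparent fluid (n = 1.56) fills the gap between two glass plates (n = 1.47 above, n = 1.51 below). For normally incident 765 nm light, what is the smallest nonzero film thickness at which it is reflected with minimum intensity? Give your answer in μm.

0.245 μm

Top surface (1.47 → 1.56): reflection off a higher-index medium gives a half-wave phase shift.
Bottom surface (1.56 → 1.51): reflection off a lower-index medium gives no phase shift.
The two reflections differ by half a wavelength.
So the condition for destructive reflection is 2 n t = m λ.
The smallest nonzero thickness corresponds to m = 1: t = m λ / (2 n) = 1.00 × 765 / (2 × 1.56) = 245 nm.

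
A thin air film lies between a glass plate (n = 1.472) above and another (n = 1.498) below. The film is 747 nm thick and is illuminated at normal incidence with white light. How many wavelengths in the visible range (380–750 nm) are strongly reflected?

Ray reflecting at the top interface goes from n = 1.472 toward n = 1.0: no phase shift.
Bottom surface (1.0 → 1.498): reflection off a higher-index medium gives a half-wave phase shift.
The two reflections differ by half a wavelength.
So the condition for constructive reflection is 2 n t = (m + ½) λ.
λ = 2 n t / (m + ½) = 1494 / (m + ½) nm.
m=1: 996 nm (IR); m=2: 598 nm (visible); m=3: 427 nm (visible); m=4: 332 nm (UV).

2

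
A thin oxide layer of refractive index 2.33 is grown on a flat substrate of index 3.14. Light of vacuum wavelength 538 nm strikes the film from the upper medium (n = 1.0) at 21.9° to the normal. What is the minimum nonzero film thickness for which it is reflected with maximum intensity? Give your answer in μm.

Ray reflecting at the top interface goes from n = 1.0 toward n = 2.33: a half-wave phase shift.
At the lower boundary (n = 2.33 to n = 3.14) the reflected ray undergoes a half-wave phase shift.
Net: no relative phase inversion (both shifts match).
For bright reflection here: 2 n t cos θ_r = m λ.
Snell's law: 1.0 sin 21.9° = 2.33 sin θ_r → sin θ_r = 0.160, cos θ_r = 0.987.
Minimum nonzero at m = 1: t = λ / (2 n cos θ_r) = 538 / (2 × 2.33 × 0.987) = 117 nm.

0.117 μm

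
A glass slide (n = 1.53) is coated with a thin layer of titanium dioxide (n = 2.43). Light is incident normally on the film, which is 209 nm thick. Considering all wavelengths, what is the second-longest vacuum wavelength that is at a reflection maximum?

677 nm

Ray reflecting at the top interface goes from n = 1.0 toward n = 2.43: a half-wave phase shift.
Ray reflecting at the bottom interface goes from n = 2.43 toward n = 1.53: no phase shift.
Exactly one π shift → a net half-wave offset.
So the condition for constructive reflection is 2 n t = (m + ½) λ.
λ = 2 n t / (m + ½). The second-longest wavelength is m = 1: λ = 2 × 2.43 × 209 / 1.50 = 677 nm.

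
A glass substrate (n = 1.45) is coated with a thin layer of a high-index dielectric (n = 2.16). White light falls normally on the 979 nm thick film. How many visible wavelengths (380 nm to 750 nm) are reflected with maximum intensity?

Ray reflecting at the top interface goes from n = 1.0 toward n = 2.16: a half-wave phase shift.
Ray reflecting at the bottom interface goes from n = 2.16 toward n = 1.45: no phase shift.
The two reflections differ by half a wavelength.
For bright reflection here: 2 n t = (m + ½) λ.
λ = 2 n t / (m + ½) = 4229 / (m + ½) nm.
m=5: 769 nm (IR); m=6: 651 nm (visible); m=7: 564 nm (visible); m=8: 498 nm (visible); m=9: 445 nm (visible); m=10: 403 nm (visible); m=11: 368 nm (UV).

5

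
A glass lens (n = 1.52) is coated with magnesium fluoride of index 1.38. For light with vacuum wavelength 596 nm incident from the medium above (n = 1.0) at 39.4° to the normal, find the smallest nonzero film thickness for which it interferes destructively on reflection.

Ray reflecting at the top interface goes from n = 1.0 toward n = 1.38: a half-wave phase shift.
Bottom surface (1.38 → 1.52): reflection off a higher-index medium gives a half-wave phase shift.
Zero or two π shifts → no net half-wave offset.
With no net inversion, destructive interference in reflection requires 2 n t cos θ_r = (m + ½) λ.
Snell's law: 1.0 sin 39.4° = 1.38 sin θ_r → sin θ_r = 0.460, cos θ_r = 0.888.
Minimum at m = 0: t = λ / (4 n cos θ_r) = 596 / (4 × 1.38 × 0.888) = 122 nm.

122 nm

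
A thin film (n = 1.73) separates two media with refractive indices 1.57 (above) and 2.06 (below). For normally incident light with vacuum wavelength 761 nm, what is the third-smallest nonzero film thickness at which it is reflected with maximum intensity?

Top surface (1.57 → 1.73): reflection off a higher-index medium gives a half-wave phase shift.
Bottom surface (1.73 → 2.06): reflection off a higher-index medium gives a half-wave phase shift.
Zero or two π shifts → no net half-wave offset.
So the condition for constructive reflection is 2 n t = m λ.
The third-smallest nonzero thickness corresponds to m = 3: t = m λ / (2 n) = 3.00 × 761 / (2 × 1.73) = 660 nm.

660 nm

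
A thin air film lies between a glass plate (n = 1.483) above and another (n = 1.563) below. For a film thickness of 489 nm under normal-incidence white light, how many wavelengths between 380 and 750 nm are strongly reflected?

2

At the upper boundary (n = 1.483 to n = 1.0) the reflected ray undergoes no phase shift.
Bottom surface (1.0 → 1.563): reflection off a higher-index medium gives a half-wave phase shift.
Exactly one π shift → a net half-wave offset.
So the condition for constructive reflection is 2 n t = (m + ½) λ.
λ = 2 n t / (m + ½) = 978 / (m + ½) nm.
m=0: 1956 nm (IR); m=1: 652 nm (visible); m=2: 391 nm (visible); m=3: 279 nm (UV).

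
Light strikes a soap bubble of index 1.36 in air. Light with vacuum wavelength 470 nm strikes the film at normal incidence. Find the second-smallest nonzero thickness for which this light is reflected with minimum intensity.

346 nm

At the upper boundary (n = 1.0 to n = 1.36) the reflected ray undergoes a half-wave phase shift.
At the lower boundary (n = 1.36 to n = 1.0) the reflected ray undergoes no phase shift.
Net: one phase inversion between the two reflected rays.
For minimum reflection here: 2 n t = m λ.
The second-smallest nonzero thickness corresponds to m = 2: t = m λ / (2 n) = 2.00 × 470 / (2 × 1.36) = 346 nm.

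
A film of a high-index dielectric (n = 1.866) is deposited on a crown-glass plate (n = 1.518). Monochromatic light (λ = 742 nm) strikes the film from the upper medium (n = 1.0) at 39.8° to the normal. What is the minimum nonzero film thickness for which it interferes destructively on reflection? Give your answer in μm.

Ray reflecting at the top interface goes from n = 1.0 toward n = 1.866: a half-wave phase shift.
Bottom surface (1.866 → 1.518): reflection off a lower-index medium gives no phase shift.
The two reflections differ by half a wavelength.
So the condition for destructive reflection is 2 n t cos θ_r = m λ.
Snell's law: 1.0 sin 39.8° = 1.866 sin θ_r → sin θ_r = 0.343, cos θ_r = 0.939.
Minimum nonzero at m = 1: t = λ / (2 n cos θ_r) = 742 / (2 × 1.866 × 0.939) = 212 nm.

0.212 μm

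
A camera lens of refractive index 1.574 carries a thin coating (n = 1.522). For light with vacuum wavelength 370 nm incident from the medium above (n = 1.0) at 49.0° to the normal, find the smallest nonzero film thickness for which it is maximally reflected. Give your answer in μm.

0.140 μm

Top surface (1.0 → 1.522): reflection off a higher-index medium gives a half-wave phase shift.
At the lower boundary (n = 1.522 to n = 1.574) the reflected ray undergoes a half-wave phase shift.
Zero or two π shifts → no net half-wave offset.
So the condition for constructive reflection is 2 n t cos θ_r = m λ.
Snell's law: 1.0 sin 49.0° = 1.522 sin θ_r → sin θ_r = 0.496, cos θ_r = 0.868.
Minimum nonzero at m = 1: t = λ / (2 n cos θ_r) = 370 / (2 × 1.522 × 0.868) = 140 nm.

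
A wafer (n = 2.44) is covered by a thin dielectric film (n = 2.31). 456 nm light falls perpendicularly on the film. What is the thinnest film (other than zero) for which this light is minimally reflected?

At the upper boundary (n = 1.0 to n = 2.31) the reflected ray undergoes a half-wave phase shift.
At the lower boundary (n = 2.31 to n = 2.44) the reflected ray undergoes a half-wave phase shift.
Net: no relative phase inversion (both shifts match).
So the condition for destructive reflection is 2 n t = (m + ½) λ.
Minimum at m = 0: t = λ / (4 n) = 456 / (4 × 2.31) = 49.4 nm.

49.4 nm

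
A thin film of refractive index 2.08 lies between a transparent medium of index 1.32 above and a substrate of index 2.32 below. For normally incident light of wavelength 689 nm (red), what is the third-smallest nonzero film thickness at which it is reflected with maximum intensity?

Top surface (1.32 → 2.08): reflection off a higher-index medium gives a half-wave phase shift.
At the lower boundary (n = 2.08 to n = 2.32) the reflected ray undergoes a half-wave phase shift.
Zero or two π shifts → no net half-wave offset.
For strong reflection here: 2 n t = m λ.
The third-smallest nonzero thickness corresponds to m = 3: t = m λ / (2 n) = 3.00 × 689 / (2 × 2.08) = 497 nm.

497 nm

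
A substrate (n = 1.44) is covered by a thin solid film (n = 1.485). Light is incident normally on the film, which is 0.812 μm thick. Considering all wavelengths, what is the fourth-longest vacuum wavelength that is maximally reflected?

At the upper boundary (n = 1.0 to n = 1.485) the reflected ray undergoes a half-wave phase shift.
Ray reflecting at the bottom interface goes from n = 1.485 toward n = 1.44: no phase shift.
Exactly one π shift → a net half-wave offset.
So the condition for constructive reflection is 2 n t = (m + ½) λ.
λ = 2 n t / (m + ½). The fourth-longest wavelength is m = 3: λ = 2 × 1.485 × 812 / 3.50 = 689 nm.

689 nm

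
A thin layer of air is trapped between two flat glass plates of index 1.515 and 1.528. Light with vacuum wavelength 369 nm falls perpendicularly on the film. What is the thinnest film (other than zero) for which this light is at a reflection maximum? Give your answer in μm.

0.0923 μm

Top surface (1.515 → 1.0): reflection off a lower-index medium gives no phase shift.
Bottom surface (1.0 → 1.528): reflection off a higher-index medium gives a half-wave phase shift.
Exactly one π shift → a net half-wave offset.
So the condition for constructive reflection is 2 n t = (m + ½) λ.
Minimum at m = 0: t = λ / (4 n) = 369 / (4 × 1.0) = 92.3 nm.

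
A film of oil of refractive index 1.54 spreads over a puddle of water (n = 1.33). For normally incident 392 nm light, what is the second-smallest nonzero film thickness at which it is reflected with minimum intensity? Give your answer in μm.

0.255 μm

Top surface (1.0 → 1.54): reflection off a higher-index medium gives a half-wave phase shift.
Ray reflecting at the bottom interface goes from n = 1.54 toward n = 1.33: no phase shift.
Exactly one π shift → a net half-wave offset.
For dark reflection here: 2 n t = m λ.
The second-smallest nonzero thickness corresponds to m = 2: t = m λ / (2 n) = 2.00 × 392 / (2 × 1.54) = 255 nm.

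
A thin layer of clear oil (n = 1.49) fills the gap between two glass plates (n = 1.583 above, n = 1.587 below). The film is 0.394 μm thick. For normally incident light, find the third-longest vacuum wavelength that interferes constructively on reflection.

At the upper boundary (n = 1.583 to n = 1.49) the reflected ray undergoes no phase shift.
Bottom surface (1.49 → 1.587): reflection off a higher-index medium gives a half-wave phase shift.
Exactly one π shift → a net half-wave offset.
So the condition for constructive reflection is 2 n t = (m + ½) λ.
λ = 2 n t / (m + ½). The third-longest wavelength is m = 2: λ = 2 × 1.49 × 394 / 2.50 = 470 nm.

470 nm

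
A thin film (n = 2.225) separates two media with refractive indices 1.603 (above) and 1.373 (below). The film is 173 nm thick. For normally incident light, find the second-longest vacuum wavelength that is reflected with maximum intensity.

Ray reflecting at the top interface goes from n = 1.603 toward n = 2.225: a half-wave phase shift.
Ray reflecting at the bottom interface goes from n = 2.225 toward n = 1.373: no phase shift.
Exactly one π shift → a net half-wave offset.
With one net inversion, constructive interference in reflection requires 2 n t = (m + ½) λ.
λ = 2 n t / (m + ½). The second-longest wavelength is m = 1: λ = 2 × 2.225 × 173 / 1.50 = 513 nm.

513 nm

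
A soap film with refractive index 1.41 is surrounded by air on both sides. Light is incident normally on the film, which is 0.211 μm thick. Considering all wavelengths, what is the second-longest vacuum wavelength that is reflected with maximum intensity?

397 nm

Ray reflecting at the top interface goes from n = 1.0 toward n = 1.41: a half-wave phase shift.
Ray reflecting at the bottom interface goes from n = 1.41 toward n = 1.0: no phase shift.
The two reflections differ by half a wavelength.
So the condition for constructive reflection is 2 n t = (m + ½) λ.
λ = 2 n t / (m + ½). The second-longest wavelength is m = 1: λ = 2 × 1.41 × 211 / 1.50 = 397 nm.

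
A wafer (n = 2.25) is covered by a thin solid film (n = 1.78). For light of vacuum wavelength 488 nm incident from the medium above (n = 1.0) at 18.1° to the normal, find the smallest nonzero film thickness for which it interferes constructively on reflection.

139 nm

Ray reflecting at the top interface goes from n = 1.0 toward n = 1.78: a half-wave phase shift.
At the lower boundary (n = 1.78 to n = 2.25) the reflected ray undergoes a half-wave phase shift.
The two reflections carry the same phase change, so no net offset.
For strong reflection here: 2 n t cos θ_r = m λ.
Snell's law: 1.0 sin 18.1° = 1.78 sin θ_r → sin θ_r = 0.175, cos θ_r = 0.985.
Minimum nonzero at m = 1: t = λ / (2 n cos θ_r) = 488 / (2 × 1.78 × 0.985) = 139 nm.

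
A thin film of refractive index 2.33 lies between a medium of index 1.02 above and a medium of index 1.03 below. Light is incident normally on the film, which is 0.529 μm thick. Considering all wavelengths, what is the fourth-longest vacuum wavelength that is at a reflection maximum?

704 nm

At the upper boundary (n = 1.02 to n = 2.33) the reflected ray undergoes a half-wave phase shift.
At the lower boundary (n = 2.33 to n = 1.03) the reflected ray undergoes no phase shift.
Net: one phase inversion between the two reflected rays.
So the condition for constructive reflection is 2 n t = (m + ½) λ.
λ = 2 n t / (m + ½). The fourth-longest wavelength is m = 3: λ = 2 × 2.33 × 529 / 3.50 = 704 nm.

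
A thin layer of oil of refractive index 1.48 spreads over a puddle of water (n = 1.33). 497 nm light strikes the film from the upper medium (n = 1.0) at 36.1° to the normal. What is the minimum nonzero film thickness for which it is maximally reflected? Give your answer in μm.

0.0915 μm

Ray reflecting at the top interface goes from n = 1.0 toward n = 1.48: a half-wave phase shift.
Bottom surface (1.48 → 1.33): reflection off a lower-index medium gives no phase shift.
The two reflections differ by half a wavelength.
With one net inversion, constructive interference in reflection requires 2 n t cos θ_r = (m + ½) λ.
Snell's law: 1.0 sin 36.1° = 1.48 sin θ_r → sin θ_r = 0.398, cos θ_r = 0.917.
Minimum at m = 0: t = λ / (4 n cos θ_r) = 497 / (4 × 1.48 × 0.917) = 91.5 nm.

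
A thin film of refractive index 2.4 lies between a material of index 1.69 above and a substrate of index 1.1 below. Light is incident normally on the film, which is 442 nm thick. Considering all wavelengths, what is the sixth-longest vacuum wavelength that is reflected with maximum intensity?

386 nm

Top surface (1.69 → 2.4): reflection off a higher-index medium gives a half-wave phase shift.
Ray reflecting at the bottom interface goes from n = 2.4 toward n = 1.1: no phase shift.
Net: one phase inversion between the two reflected rays.
With one net inversion, constructive interference in reflection requires 2 n t = (m + ½) λ.
λ = 2 n t / (m + ½). The sixth-longest wavelength is m = 5: λ = 2 × 2.4 × 442 / 5.50 = 386 nm.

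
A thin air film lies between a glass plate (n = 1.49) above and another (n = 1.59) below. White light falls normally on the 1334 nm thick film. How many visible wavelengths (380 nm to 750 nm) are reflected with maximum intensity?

3

Ray reflecting at the top interface goes from n = 1.49 toward n = 1.0: no phase shift.
Bottom surface (1.0 → 1.59): reflection off a higher-index medium gives a half-wave phase shift.
Net: one phase inversion between the two reflected rays.
For maximum reflection here: 2 n t = (m + ½) λ.
λ = 2 n t / (m + ½) = 2668 / (m + ½) nm.
m=3: 762 nm (IR); m=4: 593 nm (visible); m=5: 485 nm (visible); m=6: 410 nm (visible); m=7: 356 nm (UV).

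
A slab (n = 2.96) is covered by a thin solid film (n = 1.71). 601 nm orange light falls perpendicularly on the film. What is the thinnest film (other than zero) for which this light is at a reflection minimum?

87.9 nm

Top surface (1.0 → 1.71): reflection off a higher-index medium gives a half-wave phase shift.
Ray reflecting at the bottom interface goes from n = 1.71 toward n = 2.96: a half-wave phase shift.
The two reflections carry the same phase change, so no net offset.
So the condition for destructive reflection is 2 n t = (m + ½) λ.
Minimum at m = 0: t = λ / (4 n) = 601 / (4 × 1.71) = 87.9 nm.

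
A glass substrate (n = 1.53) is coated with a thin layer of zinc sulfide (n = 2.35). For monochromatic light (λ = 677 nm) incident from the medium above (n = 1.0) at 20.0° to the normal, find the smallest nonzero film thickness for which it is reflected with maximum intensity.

At the upper boundary (n = 1.0 to n = 2.35) the reflected ray undergoes a half-wave phase shift.
Bottom surface (2.35 → 1.53): reflection off a lower-index medium gives no phase shift.
Net: one phase inversion between the two reflected rays.
For strong reflection here: 2 n t cos θ_r = (m + ½) λ.
Snell's law: 1.0 sin 20.0° = 2.35 sin θ_r → sin θ_r = 0.146, cos θ_r = 0.989.
Minimum at m = 0: t = λ / (4 n cos θ_r) = 677 / (4 × 2.35 × 0.989) = 72.8 nm.

72.8 nm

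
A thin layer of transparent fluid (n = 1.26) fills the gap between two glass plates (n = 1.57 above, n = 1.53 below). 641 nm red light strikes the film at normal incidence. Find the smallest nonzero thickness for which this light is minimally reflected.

254 nm

At the upper boundary (n = 1.57 to n = 1.26) the reflected ray undergoes no phase shift.
Bottom surface (1.26 → 1.53): reflection off a higher-index medium gives a half-wave phase shift.
Exactly one π shift → a net half-wave offset.
For weak reflection here: 2 n t = m λ.
The smallest nonzero thickness corresponds to m = 1: t = m λ / (2 n) = 1.00 × 641 / (2 × 1.26) = 254 nm.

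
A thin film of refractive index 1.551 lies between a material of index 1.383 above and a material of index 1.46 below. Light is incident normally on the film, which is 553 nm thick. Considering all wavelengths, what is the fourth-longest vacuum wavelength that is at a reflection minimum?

Top surface (1.383 → 1.551): reflection off a higher-index medium gives a half-wave phase shift.
At the lower boundary (n = 1.551 to n = 1.46) the reflected ray undergoes no phase shift.
Net: one phase inversion between the two reflected rays.
For weak reflection here: 2 n t = m λ.
λ = 2 n t / m. The fourth-longest wavelength is m = 4: λ = 2 × 1.551 × 553 / 4.00 = 429 nm.

429 nm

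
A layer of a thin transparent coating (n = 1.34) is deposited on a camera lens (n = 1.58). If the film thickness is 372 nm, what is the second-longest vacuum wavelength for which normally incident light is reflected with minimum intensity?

665 nm

Top surface (1.0 → 1.34): reflection off a higher-index medium gives a half-wave phase shift.
Bottom surface (1.34 → 1.58): reflection off a higher-index medium gives a half-wave phase shift.
Zero or two π shifts → no net half-wave offset.
So the condition for destructive reflection is 2 n t = (m + ½) λ.
λ = 2 n t / (m + ½). The second-longest wavelength is m = 1: λ = 2 × 1.34 × 372 / 1.50 = 665 nm.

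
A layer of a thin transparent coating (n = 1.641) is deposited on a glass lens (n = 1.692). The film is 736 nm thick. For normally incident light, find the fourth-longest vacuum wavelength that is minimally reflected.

Ray reflecting at the top interface goes from n = 1.0 toward n = 1.641: a half-wave phase shift.
At the lower boundary (n = 1.641 to n = 1.692) the reflected ray undergoes a half-wave phase shift.
Net: no relative phase inversion (both shifts match).
For dark reflection here: 2 n t = (m + ½) λ.
λ = 2 n t / (m + ½). The fourth-longest wavelength is m = 3: λ = 2 × 1.641 × 736 / 3.50 = 690 nm.

690 nm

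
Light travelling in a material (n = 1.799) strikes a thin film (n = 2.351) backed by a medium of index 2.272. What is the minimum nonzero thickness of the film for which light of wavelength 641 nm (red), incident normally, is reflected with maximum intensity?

68.2 nm

Top surface (1.799 → 2.351): reflection off a higher-index medium gives a half-wave phase shift.
At the lower boundary (n = 2.351 to n = 2.272) the reflected ray undergoes no phase shift.
Net: one phase inversion between the two reflected rays.
With one net inversion, constructive interference in reflection requires 2 n t = (m + ½) λ.
Minimum at m = 0: t = λ / (4 n) = 641 / (4 × 2.351) = 68.2 nm.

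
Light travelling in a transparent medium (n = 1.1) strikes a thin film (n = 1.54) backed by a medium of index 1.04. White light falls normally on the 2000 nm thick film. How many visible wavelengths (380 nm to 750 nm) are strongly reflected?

Top surface (1.1 → 1.54): reflection off a higher-index medium gives a half-wave phase shift.
Bottom surface (1.54 → 1.04): reflection off a lower-index medium gives no phase shift.
Exactly one π shift → a net half-wave offset.
So the condition for constructive reflection is 2 n t = (m + ½) λ.
λ = 2 n t / (m + ½) = 6160 / (m + ½) nm.
m=7: 821 nm (IR); m=8: 725 nm (visible); m=9: 648 nm (visible); m=10: 587 nm (visible); m=11: 536 nm (visible); m=12: 493 nm (visible); m=13: 456 nm (visible); m=14: 425 nm (visible); m=15: 397 nm (visible); m=16: 373 nm (UV).

8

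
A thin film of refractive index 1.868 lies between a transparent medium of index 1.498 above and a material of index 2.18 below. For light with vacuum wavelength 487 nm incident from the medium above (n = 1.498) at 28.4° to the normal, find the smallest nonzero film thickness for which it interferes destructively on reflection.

Ray reflecting at the top interface goes from n = 1.498 toward n = 1.868: a half-wave phase shift.
Bottom surface (1.868 → 2.18): reflection off a higher-index medium gives a half-wave phase shift.
Net: no relative phase inversion (both shifts match).
With no net inversion, destructive interference in reflection requires 2 n t cos θ_r = (m + ½) λ.
Snell's law: 1.498 sin 28.4° = 1.868 sin θ_r → sin θ_r = 0.381, cos θ_r = 0.924.
Minimum at m = 0: t = λ / (4 n cos θ_r) = 487 / (4 × 1.868 × 0.924) = 70.5 nm.

70.5 nm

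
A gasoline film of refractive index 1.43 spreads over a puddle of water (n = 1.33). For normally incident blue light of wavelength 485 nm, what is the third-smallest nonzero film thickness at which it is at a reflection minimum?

509 nm

Ray reflecting at the top interface goes from n = 1.0 toward n = 1.43: a half-wave phase shift.
At the lower boundary (n = 1.43 to n = 1.33) the reflected ray undergoes no phase shift.
Net: one phase inversion between the two reflected rays.
With one net inversion, destructive interference in reflection requires 2 n t = m λ.
The third-smallest nonzero thickness corresponds to m = 3: t = m λ / (2 n) = 3.00 × 485 / (2 × 1.43) = 509 nm.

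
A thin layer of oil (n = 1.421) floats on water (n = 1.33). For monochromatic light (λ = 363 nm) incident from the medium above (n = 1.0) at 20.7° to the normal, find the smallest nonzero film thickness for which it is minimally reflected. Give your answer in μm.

0.132 μm

Ray reflecting at the top interface goes from n = 1.0 toward n = 1.421: a half-wave phase shift.
Ray reflecting at the bottom interface goes from n = 1.421 toward n = 1.33: no phase shift.
Net: one phase inversion between the two reflected rays.
With one net inversion, destructive interference in reflection requires 2 n t cos θ_r = m λ.
Snell's law: 1.0 sin 20.7° = 1.421 sin θ_r → sin θ_r = 0.249, cos θ_r = 0.969.
Minimum nonzero at m = 1: t = λ / (2 n cos θ_r) = 363 / (2 × 1.421 × 0.969) = 132 nm.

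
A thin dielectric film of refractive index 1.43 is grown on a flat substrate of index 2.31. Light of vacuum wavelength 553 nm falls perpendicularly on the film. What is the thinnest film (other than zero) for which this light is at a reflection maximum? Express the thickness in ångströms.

Top surface (1.0 → 1.43): reflection off a higher-index medium gives a half-wave phase shift.
Bottom surface (1.43 → 2.31): reflection off a higher-index medium gives a half-wave phase shift.
The two reflections carry the same phase change, so no net offset.
For bright reflection here: 2 n t = m λ.
Minimum nonzero at m = 1: t = λ / (2 n) = 553 / (2 × 1.43) = 193 nm.

1934 Å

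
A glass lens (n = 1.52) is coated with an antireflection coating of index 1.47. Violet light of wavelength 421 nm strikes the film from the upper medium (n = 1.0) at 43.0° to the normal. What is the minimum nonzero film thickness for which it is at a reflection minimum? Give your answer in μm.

0.0808 μm

At the upper boundary (n = 1.0 to n = 1.47) the reflected ray undergoes a half-wave phase shift.
Ray reflecting at the bottom interface goes from n = 1.47 toward n = 1.52: a half-wave phase shift.
Zero or two π shifts → no net half-wave offset.
With no net inversion, destructive interference in reflection requires 2 n t cos θ_r = (m + ½) λ.
Snell's law: 1.0 sin 43.0° = 1.47 sin θ_r → sin θ_r = 0.464, cos θ_r = 0.886.
Minimum at m = 0: t = λ / (4 n cos θ_r) = 421 / (4 × 1.47 × 0.886) = 80.8 nm.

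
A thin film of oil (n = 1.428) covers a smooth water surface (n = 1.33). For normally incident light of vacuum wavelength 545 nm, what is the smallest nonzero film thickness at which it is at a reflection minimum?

191 nm

Top surface (1.0 → 1.428): reflection off a higher-index medium gives a half-wave phase shift.
At the lower boundary (n = 1.428 to n = 1.33) the reflected ray undergoes no phase shift.
The two reflections differ by half a wavelength.
So the condition for destructive reflection is 2 n t = m λ.
The smallest nonzero thickness corresponds to m = 1: t = m λ / (2 n) = 1.00 × 545 / (2 × 1.428) = 191 nm.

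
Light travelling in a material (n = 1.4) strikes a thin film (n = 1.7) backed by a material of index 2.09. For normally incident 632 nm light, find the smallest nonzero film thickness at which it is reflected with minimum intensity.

Top surface (1.4 → 1.7): reflection off a higher-index medium gives a half-wave phase shift.
Ray reflecting at the bottom interface goes from n = 1.7 toward n = 2.09: a half-wave phase shift.
Net: no relative phase inversion (both shifts match).
With no net inversion, destructive interference in reflection requires 2 n t = (m + ½) λ.
Minimum at m = 0: t = λ / (4 n) = 632 / (4 × 1.7) = 92.9 nm.

92.9 nm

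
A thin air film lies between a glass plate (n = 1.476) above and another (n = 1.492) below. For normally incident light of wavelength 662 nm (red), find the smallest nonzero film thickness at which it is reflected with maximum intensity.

166 nm

At the upper boundary (n = 1.476 to n = 1.0) the reflected ray undergoes no phase shift.
Ray reflecting at the bottom interface goes from n = 1.0 toward n = 1.492: a half-wave phase shift.
The two reflections differ by half a wavelength.
For strong reflection here: 2 n t = (m + ½) λ.
Minimum at m = 0: t = λ / (4 n) = 662 / (4 × 1.0) = 166 nm.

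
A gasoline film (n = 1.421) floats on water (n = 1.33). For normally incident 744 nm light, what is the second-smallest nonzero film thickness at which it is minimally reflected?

Ray reflecting at the top interface goes from n = 1.0 toward n = 1.421: a half-wave phase shift.
At the lower boundary (n = 1.421 to n = 1.33) the reflected ray undergoes no phase shift.
Exactly one π shift → a net half-wave offset.
So the condition for destructive reflection is 2 n t = m λ.
The second-smallest nonzero thickness corresponds to m = 2: t = m λ / (2 n) = 2.00 × 744 / (2 × 1.421) = 524 nm.

524 nm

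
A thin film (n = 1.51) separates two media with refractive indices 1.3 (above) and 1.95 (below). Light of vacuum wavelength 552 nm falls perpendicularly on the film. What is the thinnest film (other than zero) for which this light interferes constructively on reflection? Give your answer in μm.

0.183 μm

Top surface (1.3 → 1.51): reflection off a higher-index medium gives a half-wave phase shift.
At the lower boundary (n = 1.51 to n = 1.95) the reflected ray undergoes a half-wave phase shift.
Zero or two π shifts → no net half-wave offset.
So the condition for constructive reflection is 2 n t = m λ.
Minimum nonzero at m = 1: t = λ / (2 n) = 552 / (2 × 1.51) = 183 nm.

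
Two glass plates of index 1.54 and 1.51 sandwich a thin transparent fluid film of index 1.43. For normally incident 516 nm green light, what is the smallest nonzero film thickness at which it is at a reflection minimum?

180 nm

At the upper boundary (n = 1.54 to n = 1.43) the reflected ray undergoes no phase shift.
Bottom surface (1.43 → 1.51): reflection off a higher-index medium gives a half-wave phase shift.
Exactly one π shift → a net half-wave offset.
With one net inversion, destructive interference in reflection requires 2 n t = m λ.
The smallest nonzero thickness corresponds to m = 1: t = m λ / (2 n) = 1.00 × 516 / (2 × 1.43) = 180 nm.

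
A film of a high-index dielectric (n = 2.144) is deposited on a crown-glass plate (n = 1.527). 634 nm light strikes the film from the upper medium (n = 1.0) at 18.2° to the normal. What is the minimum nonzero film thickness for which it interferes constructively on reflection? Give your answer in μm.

Ray reflecting at the top interface goes from n = 1.0 toward n = 2.144: a half-wave phase shift.
At the lower boundary (n = 2.144 to n = 1.527) the reflected ray undergoes no phase shift.
Net: one phase inversion between the two reflected rays.
So the condition for constructive reflection is 2 n t cos θ_r = (m + ½) λ.
Snell's law: 1.0 sin 18.2° = 2.144 sin θ_r → sin θ_r = 0.146, cos θ_r = 0.989.
Minimum at m = 0: t = λ / (4 n cos θ_r) = 634 / (4 × 2.144 × 0.989) = 74.7 nm.

0.0747 μm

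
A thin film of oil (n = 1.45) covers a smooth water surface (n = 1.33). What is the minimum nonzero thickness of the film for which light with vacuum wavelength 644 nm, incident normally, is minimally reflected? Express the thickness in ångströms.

2221 Å

At the upper boundary (n = 1.0 to n = 1.45) the reflected ray undergoes a half-wave phase shift.
Bottom surface (1.45 → 1.33): reflection off a lower-index medium gives no phase shift.
Net: one phase inversion between the two reflected rays.
So the condition for destructive reflection is 2 n t = m λ.
Minimum nonzero at m = 1: t = λ / (2 n) = 644 / (2 × 1.45) = 222 nm.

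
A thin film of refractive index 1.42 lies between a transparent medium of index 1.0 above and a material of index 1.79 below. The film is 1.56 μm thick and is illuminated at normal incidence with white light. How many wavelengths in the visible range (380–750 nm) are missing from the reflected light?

Ray reflecting at the top interface goes from n = 1.0 toward n = 1.42: a half-wave phase shift.
Bottom surface (1.42 → 1.79): reflection off a higher-index medium gives a half-wave phase shift.
The two reflections carry the same phase change, so no net offset.
For minimum reflection here: 2 n t = (m + ½) λ.
λ = 2 n t / (m + ½) = 4430 / (m + ½) nm.
m=5: 806 nm (IR); m=6: 682 nm (visible); m=7: 591 nm (visible); m=8: 521 nm (visible); m=9: 466 nm (visible); m=10: 422 nm (visible); m=11: 385 nm (visible); m=12: 354 nm (UV).

6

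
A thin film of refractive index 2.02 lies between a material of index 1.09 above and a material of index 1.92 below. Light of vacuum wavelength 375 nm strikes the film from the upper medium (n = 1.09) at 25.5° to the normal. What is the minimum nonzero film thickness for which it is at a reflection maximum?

47.7 nm

At the upper boundary (n = 1.09 to n = 2.02) the reflected ray undergoes a half-wave phase shift.
Bottom surface (2.02 → 1.92): reflection off a lower-index medium gives no phase shift.
Net: one phase inversion between the two reflected rays.
With one net inversion, constructive interference in reflection requires 2 n t cos θ_r = (m + ½) λ.
Snell's law: 1.09 sin 25.5° = 2.02 sin θ_r → sin θ_r = 0.232, cos θ_r = 0.973.
Minimum at m = 0: t = λ / (4 n cos θ_r) = 375 / (4 × 2.02 × 0.973) = 47.7 nm.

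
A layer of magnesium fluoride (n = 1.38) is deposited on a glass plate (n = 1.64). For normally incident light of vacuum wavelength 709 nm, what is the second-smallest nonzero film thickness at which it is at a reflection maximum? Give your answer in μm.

Top surface (1.0 → 1.38): reflection off a higher-index medium gives a half-wave phase shift.
Ray reflecting at the bottom interface goes from n = 1.38 toward n = 1.64: a half-wave phase shift.
The two reflections carry the same phase change, so no net offset.
For bright reflection here: 2 n t = m λ.
The second-smallest nonzero thickness corresponds to m = 2: t = m λ / (2 n) = 2.00 × 709 / (2 × 1.38) = 514 nm.

0.514 μm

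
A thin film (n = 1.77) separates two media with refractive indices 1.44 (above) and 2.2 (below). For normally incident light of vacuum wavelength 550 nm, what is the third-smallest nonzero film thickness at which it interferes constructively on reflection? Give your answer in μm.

Ray reflecting at the top interface goes from n = 1.44 toward n = 1.77: a half-wave phase shift.
Ray reflecting at the bottom interface goes from n = 1.77 toward n = 2.2: a half-wave phase shift.
The two reflections carry the same phase change, so no net offset.
For strong reflection here: 2 n t = m λ.
The third-smallest nonzero thickness corresponds to m = 3: t = m λ / (2 n) = 3.00 × 550 / (2 × 1.77) = 466 nm.

0.466 μm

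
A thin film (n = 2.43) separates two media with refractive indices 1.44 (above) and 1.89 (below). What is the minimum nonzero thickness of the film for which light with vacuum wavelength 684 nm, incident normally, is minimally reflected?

Top surface (1.44 → 2.43): reflection off a higher-index medium gives a half-wave phase shift.
At the lower boundary (n = 2.43 to n = 1.89) the reflected ray undergoes no phase shift.
Exactly one π shift → a net half-wave offset.
For weak reflection here: 2 n t = m λ.
Minimum nonzero at m = 1: t = λ / (2 n) = 684 / (2 × 2.43) = 141 nm.

141 nm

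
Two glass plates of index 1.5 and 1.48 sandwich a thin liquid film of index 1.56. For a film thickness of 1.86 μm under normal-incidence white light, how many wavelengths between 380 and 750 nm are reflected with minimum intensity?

Top surface (1.5 → 1.56): reflection off a higher-index medium gives a half-wave phase shift.
Ray reflecting at the bottom interface goes from n = 1.56 toward n = 1.48: no phase shift.
The two reflections differ by half a wavelength.
For dark reflection here: 2 n t = m λ.
λ = 2 n t / m = 5803 / m nm.
m=7: 829 nm (IR); m=8: 725 nm (visible); m=9: 645 nm (visible); m=10: 580 nm (visible); m=11: 528 nm (visible); m=12: 484 nm (visible); m=13: 446 nm (visible); m=14: 415 nm (visible); m=15: 387 nm (visible); m=16: 363 nm (UV).

8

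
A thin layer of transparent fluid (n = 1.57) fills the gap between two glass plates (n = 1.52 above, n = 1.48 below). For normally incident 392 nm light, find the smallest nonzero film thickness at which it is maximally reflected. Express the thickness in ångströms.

624 Å

At the upper boundary (n = 1.52 to n = 1.57) the reflected ray undergoes a half-wave phase shift.
Ray reflecting at the bottom interface goes from n = 1.57 toward n = 1.48: no phase shift.
The two reflections differ by half a wavelength.
For maximum reflection here: 2 n t = (m + ½) λ.
Minimum at m = 0: t = λ / (4 n) = 392 / (4 × 1.57) = 62.4 nm.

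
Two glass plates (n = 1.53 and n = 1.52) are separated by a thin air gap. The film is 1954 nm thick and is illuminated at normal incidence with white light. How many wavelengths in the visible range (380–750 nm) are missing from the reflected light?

Top surface (1.53 → 1.0): reflection off a lower-index medium gives no phase shift.
At the lower boundary (n = 1.0 to n = 1.52) the reflected ray undergoes a half-wave phase shift.
Net: one phase inversion between the two reflected rays.
With one net inversion, destructive interference in reflection requires 2 n t = m λ.
λ = 2 n t / m = 3908 / m nm.
m=5: 782 nm (IR); m=6: 651 nm (visible); m=7: 558 nm (visible); m=8: 489 nm (visible); m=9: 434 nm (visible); m=10: 391 nm (visible); m=11: 355 nm (UV).

5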